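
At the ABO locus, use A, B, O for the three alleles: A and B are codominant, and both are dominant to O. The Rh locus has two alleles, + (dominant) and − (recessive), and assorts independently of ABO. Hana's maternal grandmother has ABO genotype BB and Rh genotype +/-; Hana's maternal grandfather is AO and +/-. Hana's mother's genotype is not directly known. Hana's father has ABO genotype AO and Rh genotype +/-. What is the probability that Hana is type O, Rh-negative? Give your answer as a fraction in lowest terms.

1/32

Hana's mother's ABO genotype from BB × AO: 1/2 AB, 1/2 BO.
Crossing each possibility with the father AO and summing P(type O): 1/2·0 + 1/2·1/4 = 1/8.
Similarly for Rh via the mother's Rh distribution: P(Rh-) = 1/4.
Independent loci: 1/8 × 1/4 = 1/32.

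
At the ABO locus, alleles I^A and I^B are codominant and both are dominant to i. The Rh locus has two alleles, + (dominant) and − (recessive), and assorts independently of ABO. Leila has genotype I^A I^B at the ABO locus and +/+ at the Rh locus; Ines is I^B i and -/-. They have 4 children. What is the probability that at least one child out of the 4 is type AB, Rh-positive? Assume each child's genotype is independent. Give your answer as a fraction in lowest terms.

ABO cross I^A I^B × I^B i → 1/4 A, 1/2 B, 1/4 AB.
Rh cross +/+ × -/- → 1 Rh+; so P(type AB, Rh-positive) = 1/4 × 1 = 1/4 per child.
P(none) = (3/4)^4 = 81/256; P(at least one) = 1 − 81/256 = 175/256.

175/256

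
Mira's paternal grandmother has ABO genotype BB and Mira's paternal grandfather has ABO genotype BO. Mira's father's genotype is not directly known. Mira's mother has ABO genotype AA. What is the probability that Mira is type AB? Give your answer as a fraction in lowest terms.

3/4

Mira's father's ABO genotype from BB × BO: 1/2 BB, 1/2 BO.
Crossing each possibility with the mother AA and summing P(type AB): 1/2·1 + 1/2·1/2 = 3/4.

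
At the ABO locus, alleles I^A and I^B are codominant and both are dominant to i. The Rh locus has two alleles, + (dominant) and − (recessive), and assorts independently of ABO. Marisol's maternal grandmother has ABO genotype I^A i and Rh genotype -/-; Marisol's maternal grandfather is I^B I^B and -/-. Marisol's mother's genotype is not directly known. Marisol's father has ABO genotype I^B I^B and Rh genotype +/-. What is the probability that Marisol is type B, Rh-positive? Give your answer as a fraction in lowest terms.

Marisol's mother's ABO genotype from I^A i × I^B I^B: 1/2 I^A I^B, 1/2 I^B i.
Crossing each possibility with the father I^B I^B and summing P(type B): 1/2·1/2 + 1/2·1 = 3/4.
Similarly for Rh via the mother's Rh distribution: P(Rh+) = 1/2.
Independent loci: 3/4 × 1/2 = 3/8.

3/8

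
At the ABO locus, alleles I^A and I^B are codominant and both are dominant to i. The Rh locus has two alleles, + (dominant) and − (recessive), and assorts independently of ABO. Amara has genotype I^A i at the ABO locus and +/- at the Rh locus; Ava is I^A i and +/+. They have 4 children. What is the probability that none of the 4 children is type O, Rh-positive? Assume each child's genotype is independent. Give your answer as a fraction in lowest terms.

ABO cross I^A i × I^A i → 1/4 O, 3/4 A.
Rh cross +/- × +/+ → 1 Rh+; so P(type O, Rh-positive) = 1/4 × 1 = 1/4 per child.
P(not type O, Rh-positive) = 3/4 for one child; (3/4)^4 = 81/256.

81/256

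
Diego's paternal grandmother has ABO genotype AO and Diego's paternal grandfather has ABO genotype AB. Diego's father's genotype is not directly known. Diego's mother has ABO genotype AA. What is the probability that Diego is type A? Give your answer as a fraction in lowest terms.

Diego's father's ABO genotype from AO × AB: 1/4 AA, 1/4 AB, 1/4 AO, 1/4 BO.
Crossing each possibility with the mother AA and summing P(type A): 1/4·1 + 1/4·1/2 + 1/4·1 + 1/4·1/2 = 3/4.

3/4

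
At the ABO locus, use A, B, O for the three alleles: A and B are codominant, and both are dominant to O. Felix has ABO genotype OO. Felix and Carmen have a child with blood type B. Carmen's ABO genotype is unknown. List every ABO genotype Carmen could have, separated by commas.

For each candidate genotype of Carmen, check whether crossing it with OO can produce every observed child phenotype.
  AA → possible child types {A} ✗
  AB → possible child types {A, B} ✓
  AO → possible child types {O, A} ✗
  BB → possible child types {B} ✓
  BO → possible child types {O, B} ✓
  OO → possible child types {O} ✗

AB, BB, BO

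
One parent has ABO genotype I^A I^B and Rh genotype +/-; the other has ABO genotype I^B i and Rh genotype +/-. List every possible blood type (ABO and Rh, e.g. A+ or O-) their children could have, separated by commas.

A+, A-, B+, B-, AB+, AB-

Gametes from I^A I^B × I^B i give offspring ABO genotypes I^A I^B, I^A i, I^B I^B, I^B i, i.e. phenotypes A, B, AB.
Rh cross +/- × +/- → phenotypes Rh+, Rh-.
Combining independently: A+, A-, B+, B-, AB+, AB-.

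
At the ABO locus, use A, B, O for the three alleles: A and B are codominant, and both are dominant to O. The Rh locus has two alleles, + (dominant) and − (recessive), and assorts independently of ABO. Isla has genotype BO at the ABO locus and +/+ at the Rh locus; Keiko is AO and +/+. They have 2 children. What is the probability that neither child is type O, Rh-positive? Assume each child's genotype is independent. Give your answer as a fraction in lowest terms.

9/16

ABO cross BO × AO → 1/4 O, 1/4 A, 1/4 B, 1/4 AB.
Rh cross +/+ × +/+ → 1 Rh+; so P(type O, Rh-positive) = 1/4 × 1 = 1/4 per child.
P(not type O, Rh-positive) = 3/4 for one child; (3/4)^2 = 9/16.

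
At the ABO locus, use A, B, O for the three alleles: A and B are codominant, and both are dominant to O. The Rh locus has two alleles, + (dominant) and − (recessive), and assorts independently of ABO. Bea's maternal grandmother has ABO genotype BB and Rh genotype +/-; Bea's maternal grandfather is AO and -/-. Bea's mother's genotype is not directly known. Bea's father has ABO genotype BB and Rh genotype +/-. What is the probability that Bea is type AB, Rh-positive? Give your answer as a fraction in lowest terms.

5/32

Bea's mother's ABO genotype from BB × AO: 1/2 AB, 1/2 BO.
Crossing each possibility with the father BB and summing P(type AB): 1/2·1/2 + 1/2·0 = 1/4.
Similarly for Rh via the mother's Rh distribution: P(Rh+) = 5/8.
Independent loci: 1/4 × 5/8 = 5/32.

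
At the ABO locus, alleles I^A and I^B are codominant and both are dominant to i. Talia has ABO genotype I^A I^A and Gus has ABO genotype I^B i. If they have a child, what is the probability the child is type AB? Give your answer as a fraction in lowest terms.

ABO cross I^A I^A × I^B i → offspring phenotypes: 1/2 A, 1/2 AB.
So P(type AB) = 1/2.

1/2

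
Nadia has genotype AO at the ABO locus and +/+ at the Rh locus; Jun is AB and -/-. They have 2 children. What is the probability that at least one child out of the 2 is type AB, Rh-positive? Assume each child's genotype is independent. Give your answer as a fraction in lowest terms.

7/16

ABO cross AO × AB → 1/2 A, 1/4 B, 1/4 AB.
Rh cross +/+ × -/- → 1 Rh+; so P(type AB, Rh-positive) = 1/4 × 1 = 1/4 per child.
P(none) = (3/4)^2 = 9/16; P(at least one) = 1 − 9/16 = 7/16.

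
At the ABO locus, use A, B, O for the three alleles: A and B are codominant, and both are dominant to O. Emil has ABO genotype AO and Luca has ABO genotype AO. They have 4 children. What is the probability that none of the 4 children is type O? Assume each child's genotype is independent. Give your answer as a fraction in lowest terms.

81/256

ABO cross AO × AO → 1/4 O, 3/4 A.
So P(type O) = 1/4 per child.
P(not type O) = 3/4 for one child; (3/4)^4 = 81/256.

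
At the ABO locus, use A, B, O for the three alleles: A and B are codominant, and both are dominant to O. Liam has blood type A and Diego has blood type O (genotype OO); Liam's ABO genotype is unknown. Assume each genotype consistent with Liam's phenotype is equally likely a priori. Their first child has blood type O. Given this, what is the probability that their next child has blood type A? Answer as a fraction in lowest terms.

Possible genotypes: Liam ∈ {AA, AO}; Diego ∈ {OO}.
Weight each parental genotype pair by prior × P(type-O child):
  AO × OO: posterior weight 1; P(next child type A) = 1/2.
Weighted sum = 1/2.

1/2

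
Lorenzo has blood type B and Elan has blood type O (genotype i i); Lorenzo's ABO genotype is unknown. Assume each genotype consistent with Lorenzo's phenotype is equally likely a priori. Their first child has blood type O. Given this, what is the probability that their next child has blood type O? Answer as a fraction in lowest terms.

1/2

Possible genotypes: Lorenzo ∈ {I^B I^B, I^B i}; Elan ∈ {i i}.
Weight each parental genotype pair by prior × P(type-O child):
  I^B i × i i: posterior weight 1; P(next child type O) = 1/2.
Weighted sum = 1/2.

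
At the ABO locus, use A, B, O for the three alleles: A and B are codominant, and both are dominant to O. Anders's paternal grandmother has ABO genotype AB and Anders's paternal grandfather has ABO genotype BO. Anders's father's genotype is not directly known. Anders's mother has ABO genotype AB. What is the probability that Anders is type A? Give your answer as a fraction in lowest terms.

Anders's father's ABO genotype from AB × BO: 1/4 AB, 1/4 AO, 1/4 BB, 1/4 BO.
Crossing each possibility with the mother AB and summing P(type A): 1/4·1/4 + 1/4·1/2 + 1/4·0 + 1/4·1/4 = 1/4.

1/4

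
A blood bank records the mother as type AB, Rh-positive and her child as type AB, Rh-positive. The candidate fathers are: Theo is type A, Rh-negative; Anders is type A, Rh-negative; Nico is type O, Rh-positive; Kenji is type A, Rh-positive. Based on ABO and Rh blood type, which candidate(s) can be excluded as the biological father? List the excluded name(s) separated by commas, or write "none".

Nico

A candidate is excluded only if no genotype consistent with his phenotype could produce a type AB, Rh-positive child with a type AB, Rh-positive mother.
Nico (type O, Rh+): no genotype consistent with that phenotype can produce a type-AB Rh+ child with a type-AB mother.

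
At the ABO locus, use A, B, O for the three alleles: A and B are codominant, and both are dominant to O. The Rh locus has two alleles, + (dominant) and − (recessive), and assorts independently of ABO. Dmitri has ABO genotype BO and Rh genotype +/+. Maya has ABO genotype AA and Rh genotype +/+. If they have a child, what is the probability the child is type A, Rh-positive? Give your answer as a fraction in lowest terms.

1/2

ABO cross BO × AA → offspring phenotypes: 1/2 A, 1/2 AB.
Rh cross +/+ × +/+ → 1 Rh+.
Independent loci: P(type A, Rh-positive) = 1/2 × 1 = 1/2.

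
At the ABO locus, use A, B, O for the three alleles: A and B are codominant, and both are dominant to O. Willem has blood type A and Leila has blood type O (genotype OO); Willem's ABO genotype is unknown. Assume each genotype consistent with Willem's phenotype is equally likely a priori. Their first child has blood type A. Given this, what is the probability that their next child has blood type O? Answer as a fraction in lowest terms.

1/6

Possible genotypes: Willem ∈ {AA, AO}; Leila ∈ {OO}.
Weight each parental genotype pair by prior × P(type-A child):
  AA × OO: posterior weight 2/3; P(next child type O) = 0.
  AO × OO: posterior weight 1/3; P(next child type O) = 1/2.
Weighted sum = 1/6.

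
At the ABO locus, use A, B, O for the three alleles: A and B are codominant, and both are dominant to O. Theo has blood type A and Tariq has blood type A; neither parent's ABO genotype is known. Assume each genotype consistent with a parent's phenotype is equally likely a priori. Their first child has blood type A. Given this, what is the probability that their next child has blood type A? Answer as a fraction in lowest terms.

19/20

Possible genotypes: Theo ∈ {AA, AO}; Tariq ∈ {AA, AO}.
Weight each parental genotype pair by prior × P(type-A child):
  AA × AA: posterior weight 4/15; P(next child type A) = 1.
  AA × AO: posterior weight 4/15; P(next child type A) = 1.
  AO × AA: posterior weight 4/15; P(next child type A) = 1.
  AO × AO: posterior weight 1/5; P(next child type A) = 3/4.
Weighted sum = 19/20.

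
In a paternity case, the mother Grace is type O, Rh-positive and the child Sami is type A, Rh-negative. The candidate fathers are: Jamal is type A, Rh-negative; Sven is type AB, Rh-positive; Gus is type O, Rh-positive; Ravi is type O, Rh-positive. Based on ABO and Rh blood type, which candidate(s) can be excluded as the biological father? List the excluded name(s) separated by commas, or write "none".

A candidate is excluded only if no genotype consistent with his phenotype could produce a type A, Rh-negative child with a type O, Rh-positive mother.
Gus (type O, Rh+): no genotype consistent with that phenotype can produce a type-A Rh- child with a type-O mother.
Ravi (type O, Rh+): no genotype consistent with that phenotype can produce a type-A Rh- child with a type-O mother.

Gus, Ravi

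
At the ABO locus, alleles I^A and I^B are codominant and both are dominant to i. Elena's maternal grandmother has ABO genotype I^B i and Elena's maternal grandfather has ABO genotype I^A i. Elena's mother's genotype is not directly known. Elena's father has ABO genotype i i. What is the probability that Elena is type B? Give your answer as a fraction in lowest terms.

Elena's mother's ABO genotype from I^B i × I^A i: 1/4 I^A I^B, 1/4 I^A i, 1/4 I^B i, 1/4 i i.
Crossing each possibility with the father i i and summing P(type B): 1/4·1/2 + 1/4·0 + 1/4·1/2 + 1/4·0 = 1/4.

1/4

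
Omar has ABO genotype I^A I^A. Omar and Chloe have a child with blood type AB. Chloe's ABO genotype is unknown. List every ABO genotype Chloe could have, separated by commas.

For each candidate genotype of Chloe, check whether crossing it with I^A I^A can produce every observed child phenotype.
  I^A I^A → possible child types {A} ✗
  I^A I^B → possible child types {A, AB} ✓
  I^A i → possible child types {A} ✗
  I^B I^B → possible child types {AB} ✓
  I^B i → possible child types {A, AB} ✓
  i i → possible child types {A} ✗

I^A I^B, I^B I^B, I^B i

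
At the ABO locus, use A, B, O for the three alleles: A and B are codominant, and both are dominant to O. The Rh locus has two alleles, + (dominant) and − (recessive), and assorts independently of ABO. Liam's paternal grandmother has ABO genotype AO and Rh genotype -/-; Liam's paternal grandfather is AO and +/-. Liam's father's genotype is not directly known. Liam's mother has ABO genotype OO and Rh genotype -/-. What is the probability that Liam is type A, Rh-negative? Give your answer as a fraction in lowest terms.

Liam's father's ABO genotype from AO × AO: 1/4 AA, 1/2 AO, 1/4 OO.
Crossing each possibility with the mother OO and summing P(type A): 1/4·1 + 1/2·1/2 + 1/4·0 = 1/2.
Similarly for Rh via the father's Rh distribution: P(Rh-) = 3/4.
Independent loci: 1/2 × 3/4 = 3/8.

3/8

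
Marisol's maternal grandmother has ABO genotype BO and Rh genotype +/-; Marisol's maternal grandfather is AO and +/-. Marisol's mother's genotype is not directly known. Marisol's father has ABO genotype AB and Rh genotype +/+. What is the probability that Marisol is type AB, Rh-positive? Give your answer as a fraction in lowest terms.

1/4

Marisol's mother's ABO genotype from BO × AO: 1/4 AB, 1/4 AO, 1/4 BO, 1/4 OO.
Crossing each possibility with the father AB and summing P(type AB): 1/4·1/2 + 1/4·1/4 + 1/4·1/4 + 1/4·0 = 1/4.
Similarly for Rh via the mother's Rh distribution: P(Rh+) = 1.
Independent loci: 1/4 × 1 = 1/4.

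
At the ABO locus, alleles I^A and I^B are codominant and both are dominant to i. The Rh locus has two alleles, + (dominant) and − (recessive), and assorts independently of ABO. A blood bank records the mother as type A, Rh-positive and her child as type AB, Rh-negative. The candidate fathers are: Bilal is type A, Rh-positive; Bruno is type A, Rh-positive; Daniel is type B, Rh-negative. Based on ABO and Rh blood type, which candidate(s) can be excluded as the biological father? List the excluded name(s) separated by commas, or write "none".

A candidate is excluded only if no genotype consistent with his phenotype could produce a type AB, Rh-negative child with a type A, Rh-positive mother.
Bilal (type A, Rh+): no genotype consistent with that phenotype can produce a type-AB Rh- child with a type-A mother.
Bruno (type A, Rh+): no genotype consistent with that phenotype can produce a type-AB Rh- child with a type-A mother.

Bilal, Bruno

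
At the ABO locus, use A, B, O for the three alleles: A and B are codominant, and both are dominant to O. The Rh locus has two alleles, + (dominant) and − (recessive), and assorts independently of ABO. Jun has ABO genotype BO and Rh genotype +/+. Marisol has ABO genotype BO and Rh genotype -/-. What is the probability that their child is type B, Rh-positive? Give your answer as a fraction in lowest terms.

3/4

ABO cross BO × BO → offspring phenotypes: 1/4 O, 3/4 B.
Rh cross +/+ × -/- → 1 Rh+.
Independent loci: P(type B, Rh-positive) = 3/4 × 1 = 3/4.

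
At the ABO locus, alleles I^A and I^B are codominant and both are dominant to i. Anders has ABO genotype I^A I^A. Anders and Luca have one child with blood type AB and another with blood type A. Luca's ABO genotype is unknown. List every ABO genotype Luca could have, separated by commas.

For each candidate genotype of Luca, check whether crossing it with I^A I^A can produce every observed child phenotype.
  I^A I^A → possible child types {A} ✗
  I^A I^B → possible child types {A, AB} ✓
  I^A i → possible child types {A} ✗
  I^B I^B → possible child types {AB} ✗
  I^B i → possible child types {A, AB} ✓
  i i → possible child types {A} ✗

I^A I^B, I^B i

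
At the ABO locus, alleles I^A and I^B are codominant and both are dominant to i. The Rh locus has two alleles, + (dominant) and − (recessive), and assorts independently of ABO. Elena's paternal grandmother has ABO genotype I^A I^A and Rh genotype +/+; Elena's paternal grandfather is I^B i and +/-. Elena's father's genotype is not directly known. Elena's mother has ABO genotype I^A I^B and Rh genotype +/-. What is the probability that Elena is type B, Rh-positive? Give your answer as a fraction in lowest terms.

Elena's father's ABO genotype from I^A I^A × I^B i: 1/2 I^A I^B, 1/2 I^A i.
Crossing each possibility with the mother I^A I^B and summing P(type B): 1/2·1/4 + 1/2·1/4 = 1/4.
Similarly for Rh via the father's Rh distribution: P(Rh+) = 7/8.
Independent loci: 1/4 × 7/8 = 7/32.

7/32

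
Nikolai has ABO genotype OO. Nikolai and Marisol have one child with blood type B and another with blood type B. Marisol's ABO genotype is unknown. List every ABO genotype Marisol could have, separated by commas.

For each candidate genotype of Marisol, check whether crossing it with OO can produce every observed child phenotype.
  AA → possible child types {A} ✗
  AB → possible child types {A, B} ✓
  AO → possible child types {O, A} ✗
  BB → possible child types {B} ✓
  BO → possible child types {O, B} ✓
  OO → possible child types {O} ✗

AB, BB, BO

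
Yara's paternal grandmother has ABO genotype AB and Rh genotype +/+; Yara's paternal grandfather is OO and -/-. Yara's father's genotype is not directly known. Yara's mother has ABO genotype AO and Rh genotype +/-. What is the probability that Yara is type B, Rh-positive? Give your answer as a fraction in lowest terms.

Yara's father's ABO genotype from AB × OO: 1/2 AO, 1/2 BO.
Crossing each possibility with the mother AO and summing P(type B): 1/2·0 + 1/2·1/4 = 1/8.
Similarly for Rh via the father's Rh distribution: P(Rh+) = 3/4.
Independent loci: 1/8 × 3/4 = 3/32.

3/32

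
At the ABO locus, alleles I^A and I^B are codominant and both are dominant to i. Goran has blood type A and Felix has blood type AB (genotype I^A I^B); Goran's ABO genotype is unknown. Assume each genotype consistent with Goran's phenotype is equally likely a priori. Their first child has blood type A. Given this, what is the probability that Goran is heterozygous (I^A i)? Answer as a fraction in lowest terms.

1/2

Possible genotypes: Goran ∈ {I^A I^A, I^A i}; Felix ∈ {I^A I^B}.
Weight each parental genotype pair by prior × P(type-A child):
  I^A I^A × I^A I^B: posterior weight 1/2.
  I^A i × I^A I^B: posterior weight 1/2.
Sum the posterior weight over pairs where Goran is I^A i: 1/2.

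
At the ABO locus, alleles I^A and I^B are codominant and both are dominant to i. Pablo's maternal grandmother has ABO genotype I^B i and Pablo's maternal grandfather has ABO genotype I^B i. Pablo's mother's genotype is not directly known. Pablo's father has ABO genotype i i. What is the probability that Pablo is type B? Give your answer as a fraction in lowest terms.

1/2

Pablo's mother's ABO genotype from I^B i × I^B i: 1/4 I^B I^B, 1/2 I^B i, 1/4 i i.
Crossing each possibility with the father i i and summing P(type B): 1/4·1 + 1/2·1/2 + 1/4·0 = 1/2.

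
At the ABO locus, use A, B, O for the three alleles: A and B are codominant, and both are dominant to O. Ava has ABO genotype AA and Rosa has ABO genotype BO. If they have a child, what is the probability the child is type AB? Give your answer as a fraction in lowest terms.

ABO cross AA × BO → offspring phenotypes: 1/2 A, 1/2 AB.
So P(type AB) = 1/2.

1/2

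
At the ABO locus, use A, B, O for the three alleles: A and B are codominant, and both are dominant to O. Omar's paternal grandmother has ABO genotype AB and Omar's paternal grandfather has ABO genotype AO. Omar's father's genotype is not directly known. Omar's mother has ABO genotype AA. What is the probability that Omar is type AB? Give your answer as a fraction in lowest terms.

1/4

Omar's father's ABO genotype from AB × AO: 1/4 AA, 1/4 AB, 1/4 AO, 1/4 BO.
Crossing each possibility with the mother AA and summing P(type AB): 1/4·0 + 1/4·1/2 + 1/4·0 + 1/4·1/2 = 1/4.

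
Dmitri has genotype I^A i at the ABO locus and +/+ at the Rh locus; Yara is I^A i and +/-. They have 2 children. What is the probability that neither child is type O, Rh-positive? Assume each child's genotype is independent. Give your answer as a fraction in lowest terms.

9/16

ABO cross I^A i × I^A i → 1/4 O, 3/4 A.
Rh cross +/+ × +/- → 1 Rh+; so P(type O, Rh-positive) = 1/4 × 1 = 1/4 per child.
P(not type O, Rh-positive) = 3/4 for one child; (3/4)^2 = 9/16.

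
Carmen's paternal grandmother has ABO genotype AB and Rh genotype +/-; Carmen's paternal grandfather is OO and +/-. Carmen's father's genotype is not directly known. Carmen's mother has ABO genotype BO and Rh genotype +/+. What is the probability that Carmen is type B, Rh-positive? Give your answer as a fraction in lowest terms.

Carmen's father's ABO genotype from AB × OO: 1/2 AO, 1/2 BO.
Crossing each possibility with the mother BO and summing P(type B): 1/2·1/4 + 1/2·3/4 = 1/2.
Similarly for Rh via the father's Rh distribution: P(Rh+) = 1.
Independent loci: 1/2 × 1 = 1/2.

1/2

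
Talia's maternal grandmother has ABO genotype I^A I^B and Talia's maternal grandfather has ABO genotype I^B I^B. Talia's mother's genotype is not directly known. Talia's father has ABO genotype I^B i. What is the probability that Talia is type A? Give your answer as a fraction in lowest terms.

Talia's mother's ABO genotype from I^A I^B × I^B I^B: 1/2 I^A I^B, 1/2 I^B I^B.
Crossing each possibility with the father I^B i and summing P(type A): 1/2·1/4 + 1/2·0 = 1/8.

1/8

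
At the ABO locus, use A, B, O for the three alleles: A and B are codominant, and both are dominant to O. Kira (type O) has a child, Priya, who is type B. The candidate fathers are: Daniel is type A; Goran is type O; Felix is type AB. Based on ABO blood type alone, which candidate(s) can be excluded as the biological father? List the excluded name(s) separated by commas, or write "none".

Daniel, Goran

A candidate is excluded only if no genotype consistent with his phenotype could produce a type B child with a type O mother.
Daniel (type A): no genotype consistent with that phenotype can produce a type-B child with a type-O mother.
Goran (type O): no genotype consistent with that phenotype can produce a type-B child with a type-O mother.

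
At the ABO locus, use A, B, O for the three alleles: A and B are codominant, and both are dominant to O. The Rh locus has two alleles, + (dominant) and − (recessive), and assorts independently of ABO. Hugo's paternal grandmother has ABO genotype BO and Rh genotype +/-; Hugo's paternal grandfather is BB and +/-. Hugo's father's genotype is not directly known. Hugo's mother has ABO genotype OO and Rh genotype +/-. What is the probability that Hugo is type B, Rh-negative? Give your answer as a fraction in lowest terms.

Hugo's father's ABO genotype from BO × BB: 1/2 BB, 1/2 BO.
Crossing each possibility with the mother OO and summing P(type B): 1/2·1 + 1/2·1/2 = 3/4.
Similarly for Rh via the father's Rh distribution: P(Rh-) = 1/4.
Independent loci: 3/4 × 1/4 = 3/16.

3/16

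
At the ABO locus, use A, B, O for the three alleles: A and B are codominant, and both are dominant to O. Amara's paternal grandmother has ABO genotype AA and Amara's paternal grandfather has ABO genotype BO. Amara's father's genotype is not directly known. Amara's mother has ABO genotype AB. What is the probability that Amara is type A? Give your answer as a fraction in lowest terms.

Amara's father's ABO genotype from AA × BO: 1/2 AB, 1/2 AO.
Crossing each possibility with the mother AB and summing P(type A): 1/2·1/4 + 1/2·1/2 = 3/8.

3/8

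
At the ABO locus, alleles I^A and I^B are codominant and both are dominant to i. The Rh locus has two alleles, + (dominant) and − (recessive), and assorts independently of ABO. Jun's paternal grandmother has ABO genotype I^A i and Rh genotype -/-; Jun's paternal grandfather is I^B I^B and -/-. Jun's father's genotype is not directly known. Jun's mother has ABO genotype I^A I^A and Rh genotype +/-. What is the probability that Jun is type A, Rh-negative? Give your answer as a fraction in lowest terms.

1/4

Jun's father's ABO genotype from I^A i × I^B I^B: 1/2 I^A I^B, 1/2 I^B i.
Crossing each possibility with the mother I^A I^A and summing P(type A): 1/2·1/2 + 1/2·1/2 = 1/2.
Similarly for Rh via the father's Rh distribution: P(Rh-) = 1/2.
Independent loci: 1/2 × 1/2 = 1/4.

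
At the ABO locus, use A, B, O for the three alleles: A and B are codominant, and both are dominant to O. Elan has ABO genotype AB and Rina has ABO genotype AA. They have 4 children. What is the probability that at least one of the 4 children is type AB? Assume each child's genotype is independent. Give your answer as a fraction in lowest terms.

15/16

ABO cross AB × AA → 1/2 A, 1/2 AB.
So P(type AB) = 1/2 per child.
P(none) = (1/2)^4 = 1/16; P(at least one) = 1 − 1/16 = 15/16.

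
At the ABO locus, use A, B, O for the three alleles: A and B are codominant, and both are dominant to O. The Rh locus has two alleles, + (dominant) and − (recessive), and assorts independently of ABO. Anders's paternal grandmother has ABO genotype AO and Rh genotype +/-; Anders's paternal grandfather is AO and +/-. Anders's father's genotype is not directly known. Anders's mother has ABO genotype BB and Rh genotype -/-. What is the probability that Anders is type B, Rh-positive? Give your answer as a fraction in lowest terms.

1/4

Anders's father's ABO genotype from AO × AO: 1/4 AA, 1/2 AO, 1/4 OO.
Crossing each possibility with the mother BB and summing P(type B): 1/4·0 + 1/2·1/2 + 1/4·1 = 1/2.
Similarly for Rh via the father's Rh distribution: P(Rh+) = 1/2.
Independent loci: 1/2 × 1/2 = 1/4.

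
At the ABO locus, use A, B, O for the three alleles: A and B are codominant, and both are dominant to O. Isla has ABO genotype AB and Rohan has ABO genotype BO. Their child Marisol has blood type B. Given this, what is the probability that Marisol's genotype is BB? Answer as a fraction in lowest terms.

Cross AB × BO → 1/4 AB, 1/4 AO, 1/4 BB, 1/4 BO.
Type-B genotypes among offspring: BB (1/4), BO (1/4); total 1/2.
P(BB | type B) = (1/4) / (1/2) = 1/2.

1/2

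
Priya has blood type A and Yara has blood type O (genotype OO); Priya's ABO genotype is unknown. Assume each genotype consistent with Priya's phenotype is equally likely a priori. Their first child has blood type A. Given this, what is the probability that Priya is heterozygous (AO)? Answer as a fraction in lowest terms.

1/3

Possible genotypes: Priya ∈ {AA, AO}; Yara ∈ {OO}.
Weight each parental genotype pair by prior × P(type-A child):
  AA × OO: posterior weight 2/3.
  AO × OO: posterior weight 1/3.
Sum the posterior weight over pairs where Priya is AO: 1/3.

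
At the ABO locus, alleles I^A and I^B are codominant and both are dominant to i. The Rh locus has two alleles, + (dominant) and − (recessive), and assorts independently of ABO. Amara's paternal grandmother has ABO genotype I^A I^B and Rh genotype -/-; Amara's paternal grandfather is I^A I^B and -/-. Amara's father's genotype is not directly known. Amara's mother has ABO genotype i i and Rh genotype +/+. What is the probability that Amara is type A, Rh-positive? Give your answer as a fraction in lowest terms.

Amara's father's ABO genotype from I^A I^B × I^A I^B: 1/4 I^A I^A, 1/2 I^A I^B, 1/4 I^B I^B.
Crossing each possibility with the mother i i and summing P(type A): 1/4·1 + 1/2·1/2 + 1/4·0 = 1/2.
Similarly for Rh via the father's Rh distribution: P(Rh+) = 1.
Independent loci: 1/2 × 1 = 1/2.

1/2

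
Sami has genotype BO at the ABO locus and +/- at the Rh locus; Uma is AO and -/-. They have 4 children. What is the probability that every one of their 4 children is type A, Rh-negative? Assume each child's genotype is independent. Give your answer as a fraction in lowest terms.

1/4096

ABO cross BO × AO → 1/4 O, 1/4 A, 1/4 B, 1/4 AB.
Rh cross +/- × -/- → 1/2 Rh+, 1/2 Rh-; so P(type A, Rh-negative) = 1/4 × 1/2 = 1/8 per child.
All 4 independent: (1/8)^4 = 1/4096.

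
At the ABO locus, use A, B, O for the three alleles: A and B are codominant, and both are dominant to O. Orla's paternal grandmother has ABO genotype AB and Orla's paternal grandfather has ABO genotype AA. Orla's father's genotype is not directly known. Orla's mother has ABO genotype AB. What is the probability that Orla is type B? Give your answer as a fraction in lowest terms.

1/8

Orla's father's ABO genotype from AB × AA: 1/2 AA, 1/2 AB.
Crossing each possibility with the mother AB and summing P(type B): 1/2·0 + 1/2·1/4 = 1/8.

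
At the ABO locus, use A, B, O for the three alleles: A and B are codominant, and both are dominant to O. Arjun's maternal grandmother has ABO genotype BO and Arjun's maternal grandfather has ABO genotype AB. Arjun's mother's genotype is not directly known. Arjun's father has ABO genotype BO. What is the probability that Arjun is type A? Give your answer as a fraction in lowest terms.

1/8

Arjun's mother's ABO genotype from BO × AB: 1/4 AB, 1/4 AO, 1/4 BB, 1/4 BO.
Crossing each possibility with the father BO and summing P(type A): 1/4·1/4 + 1/4·1/4 + 1/4·0 + 1/4·0 = 1/8.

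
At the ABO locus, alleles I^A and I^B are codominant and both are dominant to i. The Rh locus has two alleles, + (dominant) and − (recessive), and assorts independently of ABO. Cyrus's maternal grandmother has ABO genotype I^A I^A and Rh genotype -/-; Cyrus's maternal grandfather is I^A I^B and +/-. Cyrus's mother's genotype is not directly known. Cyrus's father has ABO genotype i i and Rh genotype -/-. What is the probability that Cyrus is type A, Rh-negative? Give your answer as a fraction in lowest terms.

Cyrus's mother's ABO genotype from I^A I^A × I^A I^B: 1/2 I^A I^A, 1/2 I^A I^B.
Crossing each possibility with the father i i and summing P(type A): 1/2·1 + 1/2·1/2 = 3/4.
Similarly for Rh via the mother's Rh distribution: P(Rh-) = 3/4.
Independent loci: 3/4 × 3/4 = 9/16.

9/16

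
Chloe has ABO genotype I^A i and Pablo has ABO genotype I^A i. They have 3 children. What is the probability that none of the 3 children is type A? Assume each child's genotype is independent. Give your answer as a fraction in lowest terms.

ABO cross I^A i × I^A i → 1/4 O, 3/4 A.
So P(type A) = 3/4 per child.
P(not type A) = 1/4 for one child; (1/4)^3 = 1/64.

1/64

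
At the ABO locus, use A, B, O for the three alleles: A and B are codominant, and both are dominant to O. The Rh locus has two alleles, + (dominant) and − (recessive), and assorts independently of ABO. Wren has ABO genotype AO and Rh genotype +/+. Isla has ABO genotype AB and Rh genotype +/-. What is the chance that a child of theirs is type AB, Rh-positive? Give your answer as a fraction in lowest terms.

ABO cross AO × AB → offspring phenotypes: 1/2 A, 1/4 B, 1/4 AB.
Rh cross +/+ × +/- → 1 Rh+.
Independent loci: P(type AB, Rh-positive) = 1/4 × 1 = 1/4.

1/4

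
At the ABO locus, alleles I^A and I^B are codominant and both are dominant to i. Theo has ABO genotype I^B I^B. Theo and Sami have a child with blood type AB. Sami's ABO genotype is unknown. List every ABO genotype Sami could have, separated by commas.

For each candidate genotype of Sami, check whether crossing it with I^B I^B can produce every observed child phenotype.
  I^A I^A → possible child types {AB} ✓
  I^A I^B → possible child types {B, AB} ✓
  I^A i → possible child types {B, AB} ✓
  I^B I^B → possible child types {B} ✗
  I^B i → possible child types {B} ✗
  i i → possible child types {B} ✗

I^A I^A, I^A I^B, I^A i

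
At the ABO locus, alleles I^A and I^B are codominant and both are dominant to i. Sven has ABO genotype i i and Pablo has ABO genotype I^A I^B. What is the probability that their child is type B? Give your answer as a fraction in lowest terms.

1/2

ABO cross i i × I^A I^B → offspring phenotypes: 1/2 A, 1/2 B.
So P(type B) = 1/2.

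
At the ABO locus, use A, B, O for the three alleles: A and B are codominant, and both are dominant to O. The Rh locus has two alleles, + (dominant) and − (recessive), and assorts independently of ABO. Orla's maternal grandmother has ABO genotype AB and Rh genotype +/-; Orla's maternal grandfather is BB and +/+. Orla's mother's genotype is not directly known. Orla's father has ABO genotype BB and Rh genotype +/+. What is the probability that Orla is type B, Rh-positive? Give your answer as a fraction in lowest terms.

Orla's mother's ABO genotype from AB × BB: 1/2 AB, 1/2 BB.
Crossing each possibility with the father BB and summing P(type B): 1/2·1/2 + 1/2·1 = 3/4.
Similarly for Rh via the mother's Rh distribution: P(Rh+) = 1.
Independent loci: 3/4 × 1 = 3/4.

3/4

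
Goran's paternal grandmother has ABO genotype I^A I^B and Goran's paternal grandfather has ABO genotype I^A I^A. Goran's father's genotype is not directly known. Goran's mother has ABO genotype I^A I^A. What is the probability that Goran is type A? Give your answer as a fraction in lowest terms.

3/4

Goran's father's ABO genotype from I^A I^B × I^A I^A: 1/2 I^A I^A, 1/2 I^A I^B.
Crossing each possibility with the mother I^A I^A and summing P(type A): 1/2·1 + 1/2·1/2 = 3/4.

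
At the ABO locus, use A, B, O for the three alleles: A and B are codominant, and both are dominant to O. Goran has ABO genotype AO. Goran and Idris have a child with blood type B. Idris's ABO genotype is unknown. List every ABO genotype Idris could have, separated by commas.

AB, BB, BO

For each candidate genotype of Idris, check whether crossing it with AO can produce every observed child phenotype.
  AA → possible child types {A} ✗
  AB → possible child types {A, B, AB} ✓
  AO → possible child types {O, A} ✗
  BB → possible child types {B, AB} ✓
  BO → possible child types {O, A, B, AB} ✓
  OO → possible child types {O, A} ✗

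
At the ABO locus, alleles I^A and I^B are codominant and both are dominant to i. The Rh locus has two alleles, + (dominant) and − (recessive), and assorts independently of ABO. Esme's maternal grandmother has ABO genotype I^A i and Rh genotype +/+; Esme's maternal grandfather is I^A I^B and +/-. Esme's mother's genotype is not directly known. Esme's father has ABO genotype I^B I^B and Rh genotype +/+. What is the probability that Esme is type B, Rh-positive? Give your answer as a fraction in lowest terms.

1/2

Esme's mother's ABO genotype from I^A i × I^A I^B: 1/4 I^A I^A, 1/4 I^A I^B, 1/4 I^A i, 1/4 I^B i.
Crossing each possibility with the father I^B I^B and summing P(type B): 1/4·0 + 1/4·1/2 + 1/4·1/2 + 1/4·1 = 1/2.
Similarly for Rh via the mother's Rh distribution: P(Rh+) = 1.
Independent loci: 1/2 × 1 = 1/2.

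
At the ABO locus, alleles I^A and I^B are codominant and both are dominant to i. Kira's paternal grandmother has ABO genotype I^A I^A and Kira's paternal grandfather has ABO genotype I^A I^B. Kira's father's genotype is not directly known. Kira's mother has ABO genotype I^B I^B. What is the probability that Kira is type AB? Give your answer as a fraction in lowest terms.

Kira's father's ABO genotype from I^A I^A × I^A I^B: 1/2 I^A I^A, 1/2 I^A I^B.
Crossing each possibility with the mother I^B I^B and summing P(type AB): 1/2·1 + 1/2·1/2 = 3/4.

3/4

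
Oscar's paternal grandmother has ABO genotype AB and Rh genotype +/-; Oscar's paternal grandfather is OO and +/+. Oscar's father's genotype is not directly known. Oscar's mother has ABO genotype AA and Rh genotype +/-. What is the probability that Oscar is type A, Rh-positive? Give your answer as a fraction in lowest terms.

21/32

Oscar's father's ABO genotype from AB × OO: 1/2 AO, 1/2 BO.
Crossing each possibility with the mother AA and summing P(type A): 1/2·1 + 1/2·1/2 = 3/4.
Similarly for Rh via the father's Rh distribution: P(Rh+) = 7/8.
Independent loci: 3/4 × 7/8 = 21/32.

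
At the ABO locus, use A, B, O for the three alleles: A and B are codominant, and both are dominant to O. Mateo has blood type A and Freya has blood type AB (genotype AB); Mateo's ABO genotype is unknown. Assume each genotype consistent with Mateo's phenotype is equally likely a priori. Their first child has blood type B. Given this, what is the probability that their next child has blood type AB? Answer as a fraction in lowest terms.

Possible genotypes: Mateo ∈ {AA, AO}; Freya ∈ {AB}.
Weight each parental genotype pair by prior × P(type-B child):
  AO × AB: posterior weight 1; P(next child type AB) = 1/4.
Weighted sum = 1/4.

1/4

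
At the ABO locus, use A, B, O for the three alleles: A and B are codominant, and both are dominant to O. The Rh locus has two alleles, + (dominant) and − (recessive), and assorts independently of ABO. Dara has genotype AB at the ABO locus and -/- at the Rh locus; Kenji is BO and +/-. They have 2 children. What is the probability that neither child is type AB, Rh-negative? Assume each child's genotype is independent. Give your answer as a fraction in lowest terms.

49/64

ABO cross AB × BO → 1/4 A, 1/2 B, 1/4 AB.
Rh cross -/- × +/- → 1/2 Rh+, 1/2 Rh-; so P(type AB, Rh-negative) = 1/4 × 1/2 = 1/8 per child.
P(not type AB, Rh-negative) = 7/8 for one child; (7/8)^2 = 49/64.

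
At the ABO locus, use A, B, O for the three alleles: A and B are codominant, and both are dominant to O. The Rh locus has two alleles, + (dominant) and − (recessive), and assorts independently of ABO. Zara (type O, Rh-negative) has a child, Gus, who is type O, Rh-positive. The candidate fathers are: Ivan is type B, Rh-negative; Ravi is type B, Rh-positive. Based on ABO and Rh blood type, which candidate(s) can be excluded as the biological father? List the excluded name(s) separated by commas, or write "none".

Ivan

A candidate is excluded only if no genotype consistent with his phenotype could produce a type O, Rh-positive child with a type O, Rh-negative mother.
Ivan (type B, Rh-): no genotype consistent with that phenotype can produce a type-O Rh+ child with a type-O mother.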